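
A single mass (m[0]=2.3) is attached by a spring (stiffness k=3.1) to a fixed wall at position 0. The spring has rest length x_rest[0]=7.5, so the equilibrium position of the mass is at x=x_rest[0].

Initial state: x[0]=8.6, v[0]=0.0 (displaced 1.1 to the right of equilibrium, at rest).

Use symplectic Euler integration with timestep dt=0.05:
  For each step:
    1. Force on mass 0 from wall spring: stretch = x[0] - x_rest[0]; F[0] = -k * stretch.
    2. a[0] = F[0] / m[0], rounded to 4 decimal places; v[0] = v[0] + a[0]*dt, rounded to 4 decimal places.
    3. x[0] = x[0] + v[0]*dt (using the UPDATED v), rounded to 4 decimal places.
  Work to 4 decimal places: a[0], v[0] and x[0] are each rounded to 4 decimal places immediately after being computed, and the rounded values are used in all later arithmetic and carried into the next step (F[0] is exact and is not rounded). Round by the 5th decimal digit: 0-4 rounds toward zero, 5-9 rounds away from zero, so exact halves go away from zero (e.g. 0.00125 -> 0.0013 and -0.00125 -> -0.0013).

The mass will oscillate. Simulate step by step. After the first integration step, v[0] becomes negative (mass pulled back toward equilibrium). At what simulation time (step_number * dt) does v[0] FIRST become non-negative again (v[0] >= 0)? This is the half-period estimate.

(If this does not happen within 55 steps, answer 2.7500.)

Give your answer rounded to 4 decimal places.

Step 0: x=[8.6000] v=[0.0000]
Step 1: x=[8.5963] v=[-0.0741]
Step 2: x=[8.5889] v=[-0.1480]
Step 3: x=[8.5778] v=[-0.2214]
Step 4: x=[8.5631] v=[-0.2940]
Step 5: x=[8.5448] v=[-0.3656]
Step 6: x=[8.5230] v=[-0.4360]
Step 7: x=[8.4978] v=[-0.5049]
Step 8: x=[8.4692] v=[-0.5721]
Step 9: x=[8.4373] v=[-0.6374]
Step 10: x=[8.4023] v=[-0.7006]
Step 11: x=[8.3642] v=[-0.7614]
Step 12: x=[8.3232] v=[-0.8196]
Step 13: x=[8.2794] v=[-0.8751]
Step 14: x=[8.2330] v=[-0.9276]
Step 15: x=[8.1842] v=[-0.9770]
Step 16: x=[8.1330] v=[-1.0231]
Step 17: x=[8.0797] v=[-1.0658]
Step 18: x=[8.0245] v=[-1.1049]
Step 19: x=[7.9675] v=[-1.1402]
Step 20: x=[7.9089] v=[-1.1717]
Step 21: x=[7.8489] v=[-1.1993]
Step 22: x=[7.7878] v=[-1.2228]
Step 23: x=[7.7257] v=[-1.2422]
Step 24: x=[7.6628] v=[-1.2574]
Step 25: x=[7.5994] v=[-1.2684]
Step 26: x=[7.5356] v=[-1.2751]
Step 27: x=[7.4717] v=[-1.2775]
Step 28: x=[7.4079] v=[-1.2756]
Step 29: x=[7.3444] v=[-1.2694]
Step 30: x=[7.2815] v=[-1.2589]
Step 31: x=[7.2193] v=[-1.2442]
Step 32: x=[7.1580] v=[-1.2253]
Step 33: x=[7.0979] v=[-1.2023]
Step 34: x=[7.0391] v=[-1.1752]
Step 35: x=[6.9819] v=[-1.1441]
Step 36: x=[6.9264] v=[-1.1092]
Step 37: x=[6.8729] v=[-1.0705]
Step 38: x=[6.8215] v=[-1.0282]
Step 39: x=[6.7724] v=[-0.9825]
Step 40: x=[6.7257] v=[-0.9335]
Step 41: x=[6.6816] v=[-0.8813]
Step 42: x=[6.6403] v=[-0.8261]
Step 43: x=[6.6019] v=[-0.7682]
Step 44: x=[6.5665] v=[-0.7077]
Step 45: x=[6.5343] v=[-0.6448]
Step 46: x=[6.5053] v=[-0.5797]
Step 47: x=[6.4797] v=[-0.5127]
Step 48: x=[6.4575] v=[-0.4439]
Step 49: x=[6.4388] v=[-0.3736]
Step 50: x=[6.4237] v=[-0.3021]
Step 51: x=[6.4122] v=[-0.2296]
Step 52: x=[6.4044] v=[-0.1563]
Step 53: x=[6.4003] v=[-0.0825]
Step 54: x=[6.3999] v=[-0.0084]
Step 55: x=[6.4032] v=[0.0657]
First v>=0 after going negative at step 55, time=2.7500

Answer: 2.7500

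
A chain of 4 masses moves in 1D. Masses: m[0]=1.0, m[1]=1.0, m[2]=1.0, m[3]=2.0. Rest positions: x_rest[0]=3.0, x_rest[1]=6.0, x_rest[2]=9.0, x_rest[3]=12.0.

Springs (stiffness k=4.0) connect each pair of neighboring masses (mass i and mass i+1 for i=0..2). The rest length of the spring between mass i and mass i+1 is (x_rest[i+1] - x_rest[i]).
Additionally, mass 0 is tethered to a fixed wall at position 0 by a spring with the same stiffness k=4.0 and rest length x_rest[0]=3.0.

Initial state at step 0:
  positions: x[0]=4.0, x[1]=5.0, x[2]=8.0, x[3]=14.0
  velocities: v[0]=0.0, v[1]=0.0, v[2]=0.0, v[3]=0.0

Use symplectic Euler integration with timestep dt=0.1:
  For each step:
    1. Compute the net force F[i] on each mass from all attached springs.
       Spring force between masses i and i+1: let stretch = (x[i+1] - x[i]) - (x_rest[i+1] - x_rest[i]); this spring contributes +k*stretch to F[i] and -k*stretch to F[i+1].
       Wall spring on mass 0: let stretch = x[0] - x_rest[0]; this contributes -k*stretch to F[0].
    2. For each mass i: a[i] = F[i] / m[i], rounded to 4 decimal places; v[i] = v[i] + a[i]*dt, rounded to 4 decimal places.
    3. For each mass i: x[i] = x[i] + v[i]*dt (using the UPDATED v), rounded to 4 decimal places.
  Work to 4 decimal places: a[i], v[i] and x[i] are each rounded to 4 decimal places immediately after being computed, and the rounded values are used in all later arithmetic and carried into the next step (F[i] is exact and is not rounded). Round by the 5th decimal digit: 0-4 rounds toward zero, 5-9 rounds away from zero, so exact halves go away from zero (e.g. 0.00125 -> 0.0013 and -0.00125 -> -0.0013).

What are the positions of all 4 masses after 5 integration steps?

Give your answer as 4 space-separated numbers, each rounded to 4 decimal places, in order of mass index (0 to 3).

Step 0: x=[4.0000 5.0000 8.0000 14.0000] v=[0.0000 0.0000 0.0000 0.0000]
Step 1: x=[3.8800 5.0800 8.1200 13.9400] v=[-1.2000 0.8000 1.2000 -0.6000]
Step 2: x=[3.6528 5.2336 8.3512 13.8236] v=[-2.2720 1.5360 2.3120 -1.1640]
Step 3: x=[3.3427 5.4487 8.6766 13.6578] v=[-3.1008 2.1507 3.2539 -1.6585]
Step 4: x=[2.9832 5.7087 9.0721 13.4523] v=[-3.5955 2.5995 3.9552 -2.0547]
Step 5: x=[2.6133 5.9942 9.5083 13.2192] v=[-3.6986 2.8547 4.3619 -2.3307]

Answer: 2.6133 5.9942 9.5083 13.2192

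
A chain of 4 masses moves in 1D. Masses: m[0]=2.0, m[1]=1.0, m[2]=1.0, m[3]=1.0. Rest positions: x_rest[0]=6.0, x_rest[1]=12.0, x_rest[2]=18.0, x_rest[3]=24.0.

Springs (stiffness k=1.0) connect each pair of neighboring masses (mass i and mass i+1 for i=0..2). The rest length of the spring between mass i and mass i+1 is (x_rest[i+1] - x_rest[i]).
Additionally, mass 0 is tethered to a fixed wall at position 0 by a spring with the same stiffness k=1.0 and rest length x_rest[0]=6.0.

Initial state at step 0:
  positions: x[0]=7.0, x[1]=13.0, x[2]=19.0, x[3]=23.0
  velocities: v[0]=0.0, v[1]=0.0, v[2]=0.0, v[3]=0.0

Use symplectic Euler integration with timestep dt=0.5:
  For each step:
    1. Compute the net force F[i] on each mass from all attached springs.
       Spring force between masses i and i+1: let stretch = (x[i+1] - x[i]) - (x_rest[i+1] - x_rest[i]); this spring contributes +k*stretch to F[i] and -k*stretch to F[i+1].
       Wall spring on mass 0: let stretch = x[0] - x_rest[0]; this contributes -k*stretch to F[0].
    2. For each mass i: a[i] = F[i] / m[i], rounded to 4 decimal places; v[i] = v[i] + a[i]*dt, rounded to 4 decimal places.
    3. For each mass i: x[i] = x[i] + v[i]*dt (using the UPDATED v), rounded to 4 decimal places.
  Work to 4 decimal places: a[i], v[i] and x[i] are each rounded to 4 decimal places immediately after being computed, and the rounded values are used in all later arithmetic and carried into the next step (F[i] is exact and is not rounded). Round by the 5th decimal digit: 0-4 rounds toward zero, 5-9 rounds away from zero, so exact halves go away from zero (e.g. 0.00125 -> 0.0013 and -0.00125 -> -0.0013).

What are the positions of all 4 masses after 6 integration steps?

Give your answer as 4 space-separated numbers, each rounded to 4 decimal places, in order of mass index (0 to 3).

Answer: 5.2968 11.0643 18.8752 24.9826

Derivation:
Step 0: x=[7.0000 13.0000 19.0000 23.0000] v=[0.0000 0.0000 0.0000 0.0000]
Step 1: x=[6.8750 13.0000 18.5000 23.5000] v=[-0.2500 0.0000 -1.0000 1.0000]
Step 2: x=[6.6563 12.8438 17.8750 24.2500] v=[-0.4375 -0.3125 -1.2500 1.5000]
Step 3: x=[6.3790 12.3985 17.5860 24.9063] v=[-0.5547 -0.8907 -0.5781 1.3125]
Step 4: x=[6.0567 11.7452 17.8302 25.2325] v=[-0.6446 -1.3067 0.4883 0.6524]
Step 5: x=[5.6884 11.1910 18.4037 25.2081] v=[-0.7367 -1.1085 1.1470 -0.0488]
Step 6: x=[5.2968 11.0643 18.8752 24.9826] v=[-0.7832 -0.2535 0.9429 -0.4510]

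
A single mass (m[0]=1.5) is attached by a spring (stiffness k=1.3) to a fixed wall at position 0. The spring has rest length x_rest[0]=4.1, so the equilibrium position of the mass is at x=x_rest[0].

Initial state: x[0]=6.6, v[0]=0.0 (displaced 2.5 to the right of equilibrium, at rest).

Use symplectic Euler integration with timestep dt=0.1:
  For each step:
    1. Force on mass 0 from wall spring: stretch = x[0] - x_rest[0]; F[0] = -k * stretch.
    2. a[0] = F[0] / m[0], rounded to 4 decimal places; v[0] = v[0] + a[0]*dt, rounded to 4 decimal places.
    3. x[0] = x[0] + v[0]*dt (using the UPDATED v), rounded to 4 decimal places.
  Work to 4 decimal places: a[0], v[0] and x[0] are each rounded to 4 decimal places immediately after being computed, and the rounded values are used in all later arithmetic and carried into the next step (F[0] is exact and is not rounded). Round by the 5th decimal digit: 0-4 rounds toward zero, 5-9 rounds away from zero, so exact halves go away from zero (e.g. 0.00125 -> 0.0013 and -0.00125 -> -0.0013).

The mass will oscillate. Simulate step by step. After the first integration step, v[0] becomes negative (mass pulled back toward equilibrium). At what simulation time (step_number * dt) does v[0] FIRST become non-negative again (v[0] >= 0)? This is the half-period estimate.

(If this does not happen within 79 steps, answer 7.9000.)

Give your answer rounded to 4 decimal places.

Answer: 3.4000

Derivation:
Step 0: x=[6.6000] v=[0.0000]
Step 1: x=[6.5783] v=[-0.2167]
Step 2: x=[6.5352] v=[-0.4315]
Step 3: x=[6.4709] v=[-0.6426]
Step 4: x=[6.3861] v=[-0.8481]
Step 5: x=[6.2815] v=[-1.0462]
Step 6: x=[6.1580] v=[-1.2353]
Step 7: x=[6.0166] v=[-1.4137]
Step 8: x=[5.8586] v=[-1.5798]
Step 9: x=[5.6854] v=[-1.7322]
Step 10: x=[5.4984] v=[-1.8696]
Step 11: x=[5.2993] v=[-1.9908]
Step 12: x=[5.0898] v=[-2.0947]
Step 13: x=[4.8718] v=[-2.1805]
Step 14: x=[4.6471] v=[-2.2474]
Step 15: x=[4.4176] v=[-2.2948]
Step 16: x=[4.1854] v=[-2.3223]
Step 17: x=[3.9524] v=[-2.3297]
Step 18: x=[3.7207] v=[-2.3169]
Step 19: x=[3.4923] v=[-2.2840]
Step 20: x=[3.2692] v=[-2.2313]
Step 21: x=[3.0533] v=[-2.1593]
Step 22: x=[2.8464] v=[-2.0686]
Step 23: x=[2.6504] v=[-1.9600]
Step 24: x=[2.4670] v=[-1.8344]
Step 25: x=[2.2977] v=[-1.6929]
Step 26: x=[2.1440] v=[-1.5367]
Step 27: x=[2.0073] v=[-1.3672]
Step 28: x=[1.8887] v=[-1.1858]
Step 29: x=[1.7893] v=[-0.9942]
Step 30: x=[1.7099] v=[-0.7939]
Step 31: x=[1.6512] v=[-0.5868]
Step 32: x=[1.6137] v=[-0.3746]
Step 33: x=[1.5978] v=[-0.1591]
Step 34: x=[1.6036] v=[0.0578]
First v>=0 after going negative at step 34, time=3.4000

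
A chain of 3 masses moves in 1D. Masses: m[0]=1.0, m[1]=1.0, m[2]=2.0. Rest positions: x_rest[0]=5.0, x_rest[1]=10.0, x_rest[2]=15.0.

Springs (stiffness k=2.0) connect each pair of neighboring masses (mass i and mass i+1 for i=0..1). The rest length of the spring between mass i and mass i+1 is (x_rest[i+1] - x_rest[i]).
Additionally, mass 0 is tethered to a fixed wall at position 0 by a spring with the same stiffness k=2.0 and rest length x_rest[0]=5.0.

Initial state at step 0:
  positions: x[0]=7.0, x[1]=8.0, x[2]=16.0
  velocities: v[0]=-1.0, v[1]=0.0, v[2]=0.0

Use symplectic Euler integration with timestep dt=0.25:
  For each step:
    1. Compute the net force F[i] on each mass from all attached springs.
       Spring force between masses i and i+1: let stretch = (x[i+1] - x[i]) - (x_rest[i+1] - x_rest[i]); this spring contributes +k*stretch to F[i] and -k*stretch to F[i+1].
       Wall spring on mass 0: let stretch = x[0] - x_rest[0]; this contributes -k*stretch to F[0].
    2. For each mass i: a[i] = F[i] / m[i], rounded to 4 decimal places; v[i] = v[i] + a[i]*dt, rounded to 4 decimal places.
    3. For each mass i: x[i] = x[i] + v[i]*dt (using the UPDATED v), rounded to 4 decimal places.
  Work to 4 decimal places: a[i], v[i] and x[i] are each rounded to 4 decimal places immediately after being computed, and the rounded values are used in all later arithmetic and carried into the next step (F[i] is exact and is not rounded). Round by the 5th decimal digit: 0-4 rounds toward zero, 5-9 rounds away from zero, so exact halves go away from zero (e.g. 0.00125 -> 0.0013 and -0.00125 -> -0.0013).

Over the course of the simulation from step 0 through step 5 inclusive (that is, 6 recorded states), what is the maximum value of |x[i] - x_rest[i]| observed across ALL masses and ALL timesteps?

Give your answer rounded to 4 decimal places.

Step 0: x=[7.0000 8.0000 16.0000] v=[-1.0000 0.0000 0.0000]
Step 1: x=[6.0000 8.8750 15.8125] v=[-4.0000 3.5000 -0.7500]
Step 2: x=[4.6094 10.2578 15.5039] v=[-5.5625 5.5313 -1.2344]
Step 3: x=[3.3487 11.5904 15.1799] v=[-5.0430 5.3302 -1.2959]
Step 4: x=[2.6996 12.3414 14.9441] v=[-2.5965 3.0041 -0.9433]
Step 5: x=[2.9183 12.2125 14.8581] v=[0.8746 -0.5155 -0.3440]
Max displacement = 2.3414

Answer: 2.3414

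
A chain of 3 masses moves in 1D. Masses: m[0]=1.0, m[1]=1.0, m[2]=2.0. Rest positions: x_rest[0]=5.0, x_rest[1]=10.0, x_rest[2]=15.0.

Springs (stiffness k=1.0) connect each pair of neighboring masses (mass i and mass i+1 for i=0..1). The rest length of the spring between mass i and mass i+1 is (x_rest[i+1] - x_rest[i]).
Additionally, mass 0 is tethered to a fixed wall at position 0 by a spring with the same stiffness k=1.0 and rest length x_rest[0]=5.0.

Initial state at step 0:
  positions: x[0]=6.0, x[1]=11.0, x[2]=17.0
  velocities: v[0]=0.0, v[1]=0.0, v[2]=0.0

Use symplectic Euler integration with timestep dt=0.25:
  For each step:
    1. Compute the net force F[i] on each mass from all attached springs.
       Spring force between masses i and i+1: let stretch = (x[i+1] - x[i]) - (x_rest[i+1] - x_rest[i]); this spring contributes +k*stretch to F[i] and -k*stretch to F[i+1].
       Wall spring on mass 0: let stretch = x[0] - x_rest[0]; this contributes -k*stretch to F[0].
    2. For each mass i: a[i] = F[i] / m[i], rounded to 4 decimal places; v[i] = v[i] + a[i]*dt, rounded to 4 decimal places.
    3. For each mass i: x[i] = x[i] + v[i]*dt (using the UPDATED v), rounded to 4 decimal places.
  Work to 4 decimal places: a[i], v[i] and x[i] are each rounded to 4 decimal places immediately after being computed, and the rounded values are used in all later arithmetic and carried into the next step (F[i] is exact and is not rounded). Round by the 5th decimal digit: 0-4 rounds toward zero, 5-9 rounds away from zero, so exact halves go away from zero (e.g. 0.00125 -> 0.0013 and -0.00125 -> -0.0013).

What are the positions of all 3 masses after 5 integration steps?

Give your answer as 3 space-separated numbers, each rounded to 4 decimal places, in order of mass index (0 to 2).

Answer: 5.4117 11.5282 16.6202

Derivation:
Step 0: x=[6.0000 11.0000 17.0000] v=[0.0000 0.0000 0.0000]
Step 1: x=[5.9375 11.0625 16.9688] v=[-0.2500 0.2500 -0.1250]
Step 2: x=[5.8242 11.1738 16.9092] v=[-0.4531 0.4453 -0.2383]
Step 3: x=[5.6813 11.3093 16.8267] v=[-0.5718 0.5418 -0.3302]
Step 4: x=[5.5350 11.4379 16.7280] v=[-0.5851 0.5142 -0.3949]
Step 5: x=[5.4117 11.5282 16.6202] v=[-0.4931 0.3610 -0.4312]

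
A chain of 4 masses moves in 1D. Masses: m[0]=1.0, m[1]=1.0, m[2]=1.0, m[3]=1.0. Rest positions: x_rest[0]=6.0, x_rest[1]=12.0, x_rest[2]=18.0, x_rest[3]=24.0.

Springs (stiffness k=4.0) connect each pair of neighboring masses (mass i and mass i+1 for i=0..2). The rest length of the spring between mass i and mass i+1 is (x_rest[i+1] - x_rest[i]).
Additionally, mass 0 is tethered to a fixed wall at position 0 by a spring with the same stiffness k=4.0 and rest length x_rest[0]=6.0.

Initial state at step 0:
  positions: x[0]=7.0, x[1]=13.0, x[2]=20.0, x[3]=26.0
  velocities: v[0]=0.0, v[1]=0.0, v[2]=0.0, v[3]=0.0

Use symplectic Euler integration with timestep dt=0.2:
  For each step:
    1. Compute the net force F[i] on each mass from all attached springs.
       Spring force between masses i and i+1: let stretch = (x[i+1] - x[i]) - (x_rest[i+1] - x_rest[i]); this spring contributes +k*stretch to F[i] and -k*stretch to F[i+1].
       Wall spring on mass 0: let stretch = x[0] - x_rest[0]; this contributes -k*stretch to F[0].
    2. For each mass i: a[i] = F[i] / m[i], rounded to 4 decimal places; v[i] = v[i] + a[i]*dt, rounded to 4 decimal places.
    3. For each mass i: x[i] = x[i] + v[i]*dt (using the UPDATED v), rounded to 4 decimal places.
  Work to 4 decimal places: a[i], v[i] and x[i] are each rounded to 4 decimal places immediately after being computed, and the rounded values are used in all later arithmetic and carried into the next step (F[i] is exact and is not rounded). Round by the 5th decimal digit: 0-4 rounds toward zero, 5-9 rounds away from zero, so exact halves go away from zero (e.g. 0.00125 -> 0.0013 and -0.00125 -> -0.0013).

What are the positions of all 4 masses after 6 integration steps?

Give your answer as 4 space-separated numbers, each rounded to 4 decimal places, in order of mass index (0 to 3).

Step 0: x=[7.0000 13.0000 20.0000 26.0000] v=[0.0000 0.0000 0.0000 0.0000]
Step 1: x=[6.8400 13.1600 19.8400 26.0000] v=[-0.8000 0.8000 -0.8000 0.0000]
Step 2: x=[6.5968 13.3776 19.5968 25.9744] v=[-1.2160 1.0880 -1.2160 -0.1280]
Step 3: x=[6.3830 13.5053 19.3789 25.8884] v=[-1.0688 0.6387 -1.0893 -0.4301]
Step 4: x=[6.2875 13.4332 19.2628 25.7209] v=[-0.4774 -0.3603 -0.5806 -0.8377]
Step 5: x=[6.3293 13.1506 19.2472 25.4801] v=[0.2092 -1.4132 -0.0778 -1.2042]
Step 6: x=[6.4499 12.7520 19.2534 25.2020] v=[0.6028 -1.9930 0.0312 -1.3905]

Answer: 6.4499 12.7520 19.2534 25.2020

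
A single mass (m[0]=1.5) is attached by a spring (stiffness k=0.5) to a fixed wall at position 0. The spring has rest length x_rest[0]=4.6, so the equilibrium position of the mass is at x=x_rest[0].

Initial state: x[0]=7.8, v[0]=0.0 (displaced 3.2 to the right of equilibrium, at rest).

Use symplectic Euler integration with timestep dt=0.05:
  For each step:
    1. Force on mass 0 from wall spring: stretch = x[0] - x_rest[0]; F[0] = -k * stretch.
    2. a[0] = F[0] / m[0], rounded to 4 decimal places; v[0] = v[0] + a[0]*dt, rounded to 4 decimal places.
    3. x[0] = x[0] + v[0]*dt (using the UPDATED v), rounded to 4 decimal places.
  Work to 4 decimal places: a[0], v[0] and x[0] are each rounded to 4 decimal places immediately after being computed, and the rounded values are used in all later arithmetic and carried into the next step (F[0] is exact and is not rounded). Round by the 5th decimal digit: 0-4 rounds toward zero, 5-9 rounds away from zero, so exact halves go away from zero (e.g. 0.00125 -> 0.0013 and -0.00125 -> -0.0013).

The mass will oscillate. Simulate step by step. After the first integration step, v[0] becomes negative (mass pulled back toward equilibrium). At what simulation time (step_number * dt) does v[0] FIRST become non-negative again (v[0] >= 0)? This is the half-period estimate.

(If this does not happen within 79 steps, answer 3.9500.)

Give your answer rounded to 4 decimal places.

Step 0: x=[7.8000] v=[0.0000]
Step 1: x=[7.7973] v=[-0.0533]
Step 2: x=[7.7920] v=[-0.1066]
Step 3: x=[7.7840] v=[-0.1598]
Step 4: x=[7.7734] v=[-0.2129]
Step 5: x=[7.7601] v=[-0.2658]
Step 6: x=[7.7442] v=[-0.3185]
Step 7: x=[7.7257] v=[-0.3709]
Step 8: x=[7.7046] v=[-0.4230]
Step 9: x=[7.6809] v=[-0.4747]
Step 10: x=[7.6546] v=[-0.5261]
Step 11: x=[7.6258] v=[-0.5770]
Step 12: x=[7.5944] v=[-0.6274]
Step 13: x=[7.5605] v=[-0.6773]
Step 14: x=[7.5242] v=[-0.7266]
Step 15: x=[7.4854] v=[-0.7753]
Step 16: x=[7.4442] v=[-0.8234]
Step 17: x=[7.4007] v=[-0.8708]
Step 18: x=[7.3548] v=[-0.9175]
Step 19: x=[7.3066] v=[-0.9634]
Step 20: x=[7.2562] v=[-1.0085]
Step 21: x=[7.2036] v=[-1.0528]
Step 22: x=[7.1488] v=[-1.0962]
Step 23: x=[7.0919] v=[-1.1387]
Step 24: x=[7.0329] v=[-1.1802]
Step 25: x=[6.9719] v=[-1.2208]
Step 26: x=[6.9089] v=[-1.2603]
Step 27: x=[6.8440] v=[-1.2988]
Step 28: x=[6.7772] v=[-1.3362]
Step 29: x=[6.7086] v=[-1.3725]
Step 30: x=[6.6382] v=[-1.4076]
Step 31: x=[6.5661] v=[-1.4416]
Step 32: x=[6.4924] v=[-1.4744]
Step 33: x=[6.4171] v=[-1.5059]
Step 34: x=[6.3403] v=[-1.5362]
Step 35: x=[6.2620] v=[-1.5652]
Step 36: x=[6.1824] v=[-1.5929]
Step 37: x=[6.1014] v=[-1.6193]
Step 38: x=[6.0192] v=[-1.6443]
Step 39: x=[5.9358] v=[-1.6680]
Step 40: x=[5.8513] v=[-1.6903]
Step 41: x=[5.7657] v=[-1.7112]
Step 42: x=[5.6792] v=[-1.7306]
Step 43: x=[5.5918] v=[-1.7486]
Step 44: x=[5.5035] v=[-1.7651]
Step 45: x=[5.4145] v=[-1.7802]
Step 46: x=[5.3248] v=[-1.7938]
Step 47: x=[5.2345] v=[-1.8059]
Step 48: x=[5.1437] v=[-1.8165]
Step 49: x=[5.0524] v=[-1.8256]
Step 50: x=[4.9607] v=[-1.8331]
Step 51: x=[4.8687] v=[-1.8391]
Step 52: x=[4.7765] v=[-1.8436]
Step 53: x=[4.6842] v=[-1.8465]
Step 54: x=[4.5918] v=[-1.8479]
Step 55: x=[4.4994] v=[-1.8478]
Step 56: x=[4.4071] v=[-1.8461]
Step 57: x=[4.3150] v=[-1.8429]
Step 58: x=[4.2231] v=[-1.8382]
Step 59: x=[4.1315] v=[-1.8319]
Step 60: x=[4.0403] v=[-1.8241]
Step 61: x=[3.9496] v=[-1.8148]
Step 62: x=[3.8594] v=[-1.8040]
Step 63: x=[3.7698] v=[-1.7917]
Step 64: x=[3.6809] v=[-1.7779]
Step 65: x=[3.5928] v=[-1.7626]
Step 66: x=[3.5055] v=[-1.7458]
Step 67: x=[3.4191] v=[-1.7276]
Step 68: x=[3.3337] v=[-1.7079]
Step 69: x=[3.2494] v=[-1.6868]
Step 70: x=[3.1662] v=[-1.6643]
Step 71: x=[3.0842] v=[-1.6404]
Step 72: x=[3.0034] v=[-1.6151]
Step 73: x=[2.9240] v=[-1.5885]
Step 74: x=[2.8460] v=[-1.5606]
Step 75: x=[2.7694] v=[-1.5314]
Step 76: x=[2.6944] v=[-1.5009]
Step 77: x=[2.6209] v=[-1.4691]
Step 78: x=[2.5491] v=[-1.4361]
Step 79: x=[2.4790] v=[-1.4019]
v[0] did not become non-negative within 79 steps; using fallback time=3.9500

Answer: 3.9500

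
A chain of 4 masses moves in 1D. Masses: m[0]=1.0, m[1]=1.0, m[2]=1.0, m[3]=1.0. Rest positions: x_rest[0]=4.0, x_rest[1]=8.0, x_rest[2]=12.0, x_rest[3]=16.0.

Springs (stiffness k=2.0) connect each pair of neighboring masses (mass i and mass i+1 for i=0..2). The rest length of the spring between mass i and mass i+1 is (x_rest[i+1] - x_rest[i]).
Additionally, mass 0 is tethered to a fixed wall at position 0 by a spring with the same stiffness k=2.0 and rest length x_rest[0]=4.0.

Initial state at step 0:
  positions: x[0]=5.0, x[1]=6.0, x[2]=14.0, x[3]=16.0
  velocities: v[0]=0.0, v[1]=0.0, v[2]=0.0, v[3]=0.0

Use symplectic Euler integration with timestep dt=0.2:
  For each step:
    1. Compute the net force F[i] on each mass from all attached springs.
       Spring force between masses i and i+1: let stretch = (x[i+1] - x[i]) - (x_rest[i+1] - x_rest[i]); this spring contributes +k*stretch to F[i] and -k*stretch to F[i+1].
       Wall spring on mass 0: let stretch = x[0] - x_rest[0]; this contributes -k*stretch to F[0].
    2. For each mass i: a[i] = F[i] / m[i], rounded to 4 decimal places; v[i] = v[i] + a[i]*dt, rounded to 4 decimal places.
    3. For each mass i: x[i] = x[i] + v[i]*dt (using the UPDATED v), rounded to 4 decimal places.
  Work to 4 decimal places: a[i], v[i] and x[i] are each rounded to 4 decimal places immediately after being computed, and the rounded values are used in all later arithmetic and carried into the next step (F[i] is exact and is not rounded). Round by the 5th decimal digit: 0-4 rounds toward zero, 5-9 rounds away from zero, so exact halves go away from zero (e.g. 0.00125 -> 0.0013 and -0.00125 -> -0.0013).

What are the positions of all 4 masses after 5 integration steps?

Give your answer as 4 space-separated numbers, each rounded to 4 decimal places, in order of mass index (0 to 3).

Step 0: x=[5.0000 6.0000 14.0000 16.0000] v=[0.0000 0.0000 0.0000 0.0000]
Step 1: x=[4.6800 6.5600 13.5200 16.1600] v=[-1.6000 2.8000 -2.4000 0.8000]
Step 2: x=[4.1360 7.5264 12.6944 16.4288] v=[-2.7200 4.8320 -4.1280 1.3440]
Step 3: x=[3.5324 8.6350 11.7541 16.7188] v=[-3.0182 5.5430 -4.7014 1.4502]
Step 4: x=[3.0544 9.5849 10.9615 16.9317] v=[-2.3901 4.7496 -3.9632 1.0643]
Step 5: x=[2.8545 10.1225 10.5363 16.9869] v=[-0.9997 2.6880 -2.1258 0.2762]

Answer: 2.8545 10.1225 10.5363 16.9869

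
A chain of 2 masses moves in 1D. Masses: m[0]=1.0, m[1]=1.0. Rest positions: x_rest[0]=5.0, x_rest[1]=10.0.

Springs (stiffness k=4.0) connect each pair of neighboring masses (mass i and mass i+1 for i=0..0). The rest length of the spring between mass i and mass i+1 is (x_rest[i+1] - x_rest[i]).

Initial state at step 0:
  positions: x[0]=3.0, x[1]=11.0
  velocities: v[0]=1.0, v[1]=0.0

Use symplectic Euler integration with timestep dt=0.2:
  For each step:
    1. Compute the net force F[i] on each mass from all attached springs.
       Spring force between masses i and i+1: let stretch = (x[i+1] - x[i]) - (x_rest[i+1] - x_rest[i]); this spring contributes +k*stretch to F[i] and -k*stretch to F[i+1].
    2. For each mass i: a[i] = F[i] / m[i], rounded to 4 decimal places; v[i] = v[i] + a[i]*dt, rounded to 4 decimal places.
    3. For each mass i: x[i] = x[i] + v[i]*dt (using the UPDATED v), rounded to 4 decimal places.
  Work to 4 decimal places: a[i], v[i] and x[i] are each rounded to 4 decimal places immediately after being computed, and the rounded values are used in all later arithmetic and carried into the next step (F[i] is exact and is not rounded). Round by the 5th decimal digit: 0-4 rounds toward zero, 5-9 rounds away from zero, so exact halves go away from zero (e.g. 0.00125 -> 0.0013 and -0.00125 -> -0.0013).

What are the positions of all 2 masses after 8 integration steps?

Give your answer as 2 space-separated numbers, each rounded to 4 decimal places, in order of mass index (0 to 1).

Answer: 4.8642 10.7358

Derivation:
Step 0: x=[3.0000 11.0000] v=[1.0000 0.0000]
Step 1: x=[3.6800 10.5200] v=[3.4000 -2.4000]
Step 2: x=[4.6544 9.7456] v=[4.8720 -3.8720]
Step 3: x=[5.6434 8.9566] v=[4.9450 -3.9450]
Step 4: x=[6.3625 8.4375] v=[3.5956 -2.5956]
Step 5: x=[6.6136 8.3864] v=[1.2556 -0.2556]
Step 6: x=[6.3484 8.8516] v=[-1.3262 2.3262]
Step 7: x=[5.6837 9.7163] v=[-3.3236 4.3236]
Step 8: x=[4.8642 10.7358] v=[-4.0975 5.0975]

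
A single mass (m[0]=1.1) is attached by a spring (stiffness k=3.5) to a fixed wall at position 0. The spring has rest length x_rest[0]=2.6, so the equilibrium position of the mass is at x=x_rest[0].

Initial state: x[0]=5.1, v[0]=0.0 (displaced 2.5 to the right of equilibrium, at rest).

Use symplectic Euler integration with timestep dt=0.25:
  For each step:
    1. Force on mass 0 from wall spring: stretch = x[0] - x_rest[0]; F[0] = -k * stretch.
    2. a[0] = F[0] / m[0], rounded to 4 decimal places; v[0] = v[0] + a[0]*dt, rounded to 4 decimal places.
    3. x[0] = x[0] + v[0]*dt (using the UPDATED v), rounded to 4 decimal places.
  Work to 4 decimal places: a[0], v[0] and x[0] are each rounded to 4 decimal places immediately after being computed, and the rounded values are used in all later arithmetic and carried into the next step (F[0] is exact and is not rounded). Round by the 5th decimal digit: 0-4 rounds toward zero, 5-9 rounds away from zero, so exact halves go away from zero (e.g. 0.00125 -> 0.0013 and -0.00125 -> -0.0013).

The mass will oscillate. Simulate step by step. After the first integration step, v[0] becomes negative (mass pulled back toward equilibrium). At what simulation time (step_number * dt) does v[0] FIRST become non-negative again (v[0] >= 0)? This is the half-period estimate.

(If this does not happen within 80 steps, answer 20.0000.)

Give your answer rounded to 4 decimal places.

Step 0: x=[5.1000] v=[0.0000]
Step 1: x=[4.6029] v=[-1.9886]
Step 2: x=[3.7075] v=[-3.5818]
Step 3: x=[2.5918] v=[-4.4628]
Step 4: x=[1.4777] v=[-4.4563]
Step 5: x=[0.5868] v=[-3.5636]
Step 6: x=[0.0963] v=[-1.9622]
Step 7: x=[0.1037] v=[0.0294]
First v>=0 after going negative at step 7, time=1.7500

Answer: 1.7500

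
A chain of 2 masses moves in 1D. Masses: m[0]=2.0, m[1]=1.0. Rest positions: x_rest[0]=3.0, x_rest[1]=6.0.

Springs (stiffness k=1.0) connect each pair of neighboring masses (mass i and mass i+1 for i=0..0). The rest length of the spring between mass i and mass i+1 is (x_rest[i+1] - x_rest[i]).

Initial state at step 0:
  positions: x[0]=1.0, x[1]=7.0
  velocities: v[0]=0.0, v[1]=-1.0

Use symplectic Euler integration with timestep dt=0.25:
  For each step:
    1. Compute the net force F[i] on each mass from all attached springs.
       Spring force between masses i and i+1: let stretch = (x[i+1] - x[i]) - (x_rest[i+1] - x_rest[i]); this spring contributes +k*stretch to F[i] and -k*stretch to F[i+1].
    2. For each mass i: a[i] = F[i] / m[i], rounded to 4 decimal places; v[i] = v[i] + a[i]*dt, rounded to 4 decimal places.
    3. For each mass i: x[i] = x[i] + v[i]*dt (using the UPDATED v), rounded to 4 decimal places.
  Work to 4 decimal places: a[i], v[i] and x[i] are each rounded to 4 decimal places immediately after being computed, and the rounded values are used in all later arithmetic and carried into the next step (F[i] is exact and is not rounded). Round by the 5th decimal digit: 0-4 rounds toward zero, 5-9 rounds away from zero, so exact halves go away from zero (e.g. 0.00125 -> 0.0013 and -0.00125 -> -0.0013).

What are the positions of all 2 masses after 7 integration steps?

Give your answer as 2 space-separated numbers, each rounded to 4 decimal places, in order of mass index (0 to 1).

Step 0: x=[1.0000 7.0000] v=[0.0000 -1.0000]
Step 1: x=[1.0938 6.5625] v=[0.3750 -1.7500]
Step 2: x=[1.2647 5.9707] v=[0.6836 -2.3672]
Step 3: x=[1.4889 5.2723] v=[0.8969 -2.7937]
Step 4: x=[1.7376 4.5249] v=[0.9948 -2.9896]
Step 5: x=[1.9797 3.7908] v=[0.9682 -2.9364]
Step 6: x=[2.1846 3.1310] v=[0.8196 -2.6392]
Step 7: x=[2.3253 2.5996] v=[0.5629 -2.1258]

Answer: 2.3253 2.5996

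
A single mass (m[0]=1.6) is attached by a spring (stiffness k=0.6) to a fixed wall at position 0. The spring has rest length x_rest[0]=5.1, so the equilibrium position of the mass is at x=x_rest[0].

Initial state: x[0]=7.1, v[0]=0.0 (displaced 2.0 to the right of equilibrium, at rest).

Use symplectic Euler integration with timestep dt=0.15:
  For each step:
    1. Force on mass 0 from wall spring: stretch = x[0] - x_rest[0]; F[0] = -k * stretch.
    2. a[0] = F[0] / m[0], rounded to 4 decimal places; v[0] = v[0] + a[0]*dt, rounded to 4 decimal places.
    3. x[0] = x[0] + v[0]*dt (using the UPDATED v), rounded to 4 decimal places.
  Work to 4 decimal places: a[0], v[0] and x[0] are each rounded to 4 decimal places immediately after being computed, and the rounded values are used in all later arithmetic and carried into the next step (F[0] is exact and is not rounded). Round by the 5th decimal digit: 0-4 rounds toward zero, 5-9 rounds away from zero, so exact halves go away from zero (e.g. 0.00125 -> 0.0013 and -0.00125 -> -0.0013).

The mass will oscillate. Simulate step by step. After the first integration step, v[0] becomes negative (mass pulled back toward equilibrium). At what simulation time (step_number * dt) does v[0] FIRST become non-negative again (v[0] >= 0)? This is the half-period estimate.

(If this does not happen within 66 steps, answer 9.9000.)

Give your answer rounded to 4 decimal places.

Answer: 5.2500

Derivation:
Step 0: x=[7.1000] v=[0.0000]
Step 1: x=[7.0831] v=[-0.1125]
Step 2: x=[7.0495] v=[-0.2241]
Step 3: x=[6.9994] v=[-0.3338]
Step 4: x=[6.9333] v=[-0.4406]
Step 5: x=[6.8517] v=[-0.5437]
Step 6: x=[6.7554] v=[-0.6422]
Step 7: x=[6.6451] v=[-0.7353]
Step 8: x=[6.5218] v=[-0.8222]
Step 9: x=[6.3865] v=[-0.9022]
Step 10: x=[6.2403] v=[-0.9746]
Step 11: x=[6.0845] v=[-1.0387]
Step 12: x=[5.9204] v=[-1.0941]
Step 13: x=[5.7494] v=[-1.1403]
Step 14: x=[5.5729] v=[-1.1768]
Step 15: x=[5.3924] v=[-1.2034]
Step 16: x=[5.2094] v=[-1.2199]
Step 17: x=[5.0255] v=[-1.2261]
Step 18: x=[4.8422] v=[-1.2219]
Step 19: x=[4.6611] v=[-1.2074]
Step 20: x=[4.4837] v=[-1.1827]
Step 21: x=[4.3115] v=[-1.1480]
Step 22: x=[4.1460] v=[-1.1036]
Step 23: x=[3.9885] v=[-1.0499]
Step 24: x=[3.8404] v=[-0.9874]
Step 25: x=[3.7029] v=[-0.9165]
Step 26: x=[3.5772] v=[-0.8379]
Step 27: x=[3.4644] v=[-0.7522]
Step 28: x=[3.3654] v=[-0.6602]
Step 29: x=[3.2810] v=[-0.5626]
Step 30: x=[3.2120] v=[-0.4603]
Step 31: x=[3.1589] v=[-0.3541]
Step 32: x=[3.1222] v=[-0.2449]
Step 33: x=[3.1022] v=[-0.1336]
Step 34: x=[3.0990] v=[-0.0212]
Step 35: x=[3.1127] v=[0.0914]
First v>=0 after going negative at step 35, time=5.2500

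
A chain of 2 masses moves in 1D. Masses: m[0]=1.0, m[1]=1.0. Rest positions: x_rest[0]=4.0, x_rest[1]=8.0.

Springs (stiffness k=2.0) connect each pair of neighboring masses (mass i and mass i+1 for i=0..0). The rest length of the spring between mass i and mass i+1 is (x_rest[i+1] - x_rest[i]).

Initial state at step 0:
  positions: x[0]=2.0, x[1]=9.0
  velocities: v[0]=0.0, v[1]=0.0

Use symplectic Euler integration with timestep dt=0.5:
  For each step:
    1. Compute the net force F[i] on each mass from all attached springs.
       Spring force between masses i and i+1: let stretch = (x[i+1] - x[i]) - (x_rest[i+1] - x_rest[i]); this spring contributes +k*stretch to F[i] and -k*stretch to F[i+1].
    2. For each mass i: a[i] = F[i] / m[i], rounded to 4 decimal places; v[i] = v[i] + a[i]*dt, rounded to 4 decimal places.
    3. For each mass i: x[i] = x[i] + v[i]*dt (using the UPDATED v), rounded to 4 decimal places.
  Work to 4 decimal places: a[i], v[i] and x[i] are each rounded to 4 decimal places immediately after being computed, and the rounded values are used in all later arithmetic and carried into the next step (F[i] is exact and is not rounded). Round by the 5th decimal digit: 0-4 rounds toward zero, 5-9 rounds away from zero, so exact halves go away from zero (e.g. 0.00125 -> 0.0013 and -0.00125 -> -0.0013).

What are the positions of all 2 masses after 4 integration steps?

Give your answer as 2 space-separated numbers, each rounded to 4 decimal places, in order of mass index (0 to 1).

Answer: 3.5000 7.5000

Derivation:
Step 0: x=[2.0000 9.0000] v=[0.0000 0.0000]
Step 1: x=[3.5000 7.5000] v=[3.0000 -3.0000]
Step 2: x=[5.0000 6.0000] v=[3.0000 -3.0000]
Step 3: x=[5.0000 6.0000] v=[0.0000 0.0000]
Step 4: x=[3.5000 7.5000] v=[-3.0000 3.0000]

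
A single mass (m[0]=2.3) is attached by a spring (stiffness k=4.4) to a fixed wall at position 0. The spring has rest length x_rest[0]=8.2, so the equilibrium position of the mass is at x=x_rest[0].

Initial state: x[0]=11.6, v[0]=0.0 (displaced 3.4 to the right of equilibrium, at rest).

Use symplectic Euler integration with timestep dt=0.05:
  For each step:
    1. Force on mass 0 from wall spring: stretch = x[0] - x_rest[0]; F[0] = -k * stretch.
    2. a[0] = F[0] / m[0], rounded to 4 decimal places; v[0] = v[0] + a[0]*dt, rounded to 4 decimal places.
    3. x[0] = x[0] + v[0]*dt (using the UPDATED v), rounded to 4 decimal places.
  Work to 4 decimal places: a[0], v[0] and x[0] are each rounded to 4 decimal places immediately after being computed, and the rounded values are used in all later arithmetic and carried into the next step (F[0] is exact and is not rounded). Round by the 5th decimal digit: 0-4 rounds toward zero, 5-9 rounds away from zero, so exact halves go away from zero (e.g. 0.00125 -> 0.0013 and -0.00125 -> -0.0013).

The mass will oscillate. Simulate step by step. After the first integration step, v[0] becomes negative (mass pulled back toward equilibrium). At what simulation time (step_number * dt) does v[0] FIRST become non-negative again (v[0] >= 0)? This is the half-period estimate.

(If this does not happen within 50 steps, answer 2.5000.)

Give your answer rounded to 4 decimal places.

Step 0: x=[11.6000] v=[0.0000]
Step 1: x=[11.5837] v=[-0.3252]
Step 2: x=[11.5513] v=[-0.6489]
Step 3: x=[11.5028] v=[-0.9695]
Step 4: x=[11.4385] v=[-1.2854]
Step 5: x=[11.3587] v=[-1.5952]
Step 6: x=[11.2638] v=[-1.8973]
Step 7: x=[11.1543] v=[-2.1904]
Step 8: x=[11.0307] v=[-2.4730]
Step 9: x=[10.8935] v=[-2.7438]
Step 10: x=[10.7434] v=[-3.0014]
Step 11: x=[10.5812] v=[-3.2447]
Step 12: x=[10.4076] v=[-3.4725]
Step 13: x=[10.2234] v=[-3.6837]
Step 14: x=[10.0295] v=[-3.8772]
Step 15: x=[9.8269] v=[-4.0522]
Step 16: x=[9.6165] v=[-4.2078]
Step 17: x=[9.3993] v=[-4.3433]
Step 18: x=[9.1764] v=[-4.4580]
Step 19: x=[8.9488] v=[-4.5514]
Step 20: x=[8.7177] v=[-4.6230]
Step 21: x=[8.4841] v=[-4.6725]
Step 22: x=[8.2491] v=[-4.6997]
Step 23: x=[8.0139] v=[-4.7044]
Step 24: x=[7.7796] v=[-4.6866]
Step 25: x=[7.5473] v=[-4.6464]
Step 26: x=[7.3181] v=[-4.5840]
Step 27: x=[7.0931] v=[-4.4996]
Step 28: x=[6.8734] v=[-4.3937]
Step 29: x=[6.6601] v=[-4.2668]
Step 30: x=[6.4541] v=[-4.1195]
Step 31: x=[6.2565] v=[-3.9525]
Step 32: x=[6.0682] v=[-3.7666]
Step 33: x=[5.8901] v=[-3.5627]
Step 34: x=[5.7230] v=[-3.3418]
Step 35: x=[5.5678] v=[-3.1049]
Step 36: x=[5.4251] v=[-2.8531]
Step 37: x=[5.2957] v=[-2.5877]
Step 38: x=[5.1802] v=[-2.3099]
Step 39: x=[5.0791] v=[-2.0211]
Step 40: x=[4.9930] v=[-1.7226]
Step 41: x=[4.9222] v=[-1.4158]
Step 42: x=[4.8671] v=[-1.1023]
Step 43: x=[4.8279] v=[-0.7835]
Step 44: x=[4.8049] v=[-0.4610]
Step 45: x=[4.7981] v=[-0.1363]
Step 46: x=[4.8076] v=[0.1891]
First v>=0 after going negative at step 46, time=2.3000

Answer: 2.3000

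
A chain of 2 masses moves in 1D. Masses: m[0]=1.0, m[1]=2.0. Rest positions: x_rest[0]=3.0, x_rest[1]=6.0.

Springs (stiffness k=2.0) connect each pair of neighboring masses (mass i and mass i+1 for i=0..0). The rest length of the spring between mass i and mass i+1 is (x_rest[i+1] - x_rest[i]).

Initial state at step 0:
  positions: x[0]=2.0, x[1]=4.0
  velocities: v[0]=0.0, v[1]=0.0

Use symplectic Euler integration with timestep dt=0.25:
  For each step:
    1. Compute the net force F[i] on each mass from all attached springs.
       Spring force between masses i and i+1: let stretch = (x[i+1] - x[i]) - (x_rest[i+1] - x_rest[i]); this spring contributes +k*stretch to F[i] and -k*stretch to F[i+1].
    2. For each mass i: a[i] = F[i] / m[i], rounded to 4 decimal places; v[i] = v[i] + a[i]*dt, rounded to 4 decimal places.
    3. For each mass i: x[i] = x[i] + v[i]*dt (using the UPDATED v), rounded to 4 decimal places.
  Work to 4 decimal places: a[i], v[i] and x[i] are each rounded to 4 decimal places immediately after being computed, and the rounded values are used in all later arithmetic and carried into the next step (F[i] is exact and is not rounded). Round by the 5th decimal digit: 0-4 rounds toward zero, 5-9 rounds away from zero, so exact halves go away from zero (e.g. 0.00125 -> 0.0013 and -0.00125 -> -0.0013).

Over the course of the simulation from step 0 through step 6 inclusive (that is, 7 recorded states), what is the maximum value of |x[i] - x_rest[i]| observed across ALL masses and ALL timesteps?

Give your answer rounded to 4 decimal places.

Answer: 2.3181

Derivation:
Step 0: x=[2.0000 4.0000] v=[0.0000 0.0000]
Step 1: x=[1.8750 4.0625] v=[-0.5000 0.2500]
Step 2: x=[1.6484 4.1758] v=[-0.9063 0.4531]
Step 3: x=[1.3628 4.3186] v=[-1.1426 0.5713]
Step 4: x=[1.0716 4.4642] v=[-1.1647 0.5824]
Step 5: x=[0.8295 4.5853] v=[-0.9684 0.4843]
Step 6: x=[0.6819 4.6592] v=[-0.5905 0.2954]
Max displacement = 2.3181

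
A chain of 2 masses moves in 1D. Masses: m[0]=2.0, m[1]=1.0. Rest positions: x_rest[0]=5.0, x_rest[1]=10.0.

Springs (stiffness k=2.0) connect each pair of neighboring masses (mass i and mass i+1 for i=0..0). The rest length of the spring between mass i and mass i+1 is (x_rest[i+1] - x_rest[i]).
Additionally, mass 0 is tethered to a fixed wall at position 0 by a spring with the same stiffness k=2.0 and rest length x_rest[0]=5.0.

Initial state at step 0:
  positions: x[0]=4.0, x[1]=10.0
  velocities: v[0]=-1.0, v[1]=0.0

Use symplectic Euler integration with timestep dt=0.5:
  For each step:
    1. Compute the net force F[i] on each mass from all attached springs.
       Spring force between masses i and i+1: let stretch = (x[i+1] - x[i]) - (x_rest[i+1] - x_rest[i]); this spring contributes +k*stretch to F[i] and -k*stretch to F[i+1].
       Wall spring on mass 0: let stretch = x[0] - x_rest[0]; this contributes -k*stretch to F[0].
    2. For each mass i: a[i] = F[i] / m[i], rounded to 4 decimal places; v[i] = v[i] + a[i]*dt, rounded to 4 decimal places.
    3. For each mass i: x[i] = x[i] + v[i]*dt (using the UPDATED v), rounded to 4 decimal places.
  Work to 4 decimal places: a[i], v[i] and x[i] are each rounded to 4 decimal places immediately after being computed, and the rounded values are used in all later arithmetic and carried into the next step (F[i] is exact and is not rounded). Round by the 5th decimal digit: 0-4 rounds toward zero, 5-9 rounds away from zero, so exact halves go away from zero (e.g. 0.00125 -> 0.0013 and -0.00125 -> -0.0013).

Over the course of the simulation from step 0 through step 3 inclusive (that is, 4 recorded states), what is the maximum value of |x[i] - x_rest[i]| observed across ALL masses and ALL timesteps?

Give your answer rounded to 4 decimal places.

Answer: 1.6875

Derivation:
Step 0: x=[4.0000 10.0000] v=[-1.0000 0.0000]
Step 1: x=[4.0000 9.5000] v=[0.0000 -1.0000]
Step 2: x=[4.3750 8.7500] v=[0.7500 -1.5000]
Step 3: x=[4.7500 8.3125] v=[0.7500 -0.8750]
Max displacement = 1.6875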